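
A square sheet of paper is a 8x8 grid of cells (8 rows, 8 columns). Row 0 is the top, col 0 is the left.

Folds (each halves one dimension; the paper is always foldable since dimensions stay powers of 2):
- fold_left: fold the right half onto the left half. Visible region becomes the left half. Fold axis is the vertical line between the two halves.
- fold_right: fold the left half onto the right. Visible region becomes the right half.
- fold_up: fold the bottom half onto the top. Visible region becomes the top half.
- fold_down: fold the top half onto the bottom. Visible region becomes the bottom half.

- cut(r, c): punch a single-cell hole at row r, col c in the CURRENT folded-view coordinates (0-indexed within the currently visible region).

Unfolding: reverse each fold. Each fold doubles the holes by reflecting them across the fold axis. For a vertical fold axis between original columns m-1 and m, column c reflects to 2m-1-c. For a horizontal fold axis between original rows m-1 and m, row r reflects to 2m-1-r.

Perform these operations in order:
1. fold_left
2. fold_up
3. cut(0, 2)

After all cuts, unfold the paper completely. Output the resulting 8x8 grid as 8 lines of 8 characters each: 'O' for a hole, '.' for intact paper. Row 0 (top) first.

Answer: ..O..O..
........
........
........
........
........
........
..O..O..

Derivation:
Op 1 fold_left: fold axis v@4; visible region now rows[0,8) x cols[0,4) = 8x4
Op 2 fold_up: fold axis h@4; visible region now rows[0,4) x cols[0,4) = 4x4
Op 3 cut(0, 2): punch at orig (0,2); cuts so far [(0, 2)]; region rows[0,4) x cols[0,4) = 4x4
Unfold 1 (reflect across h@4): 2 holes -> [(0, 2), (7, 2)]
Unfold 2 (reflect across v@4): 4 holes -> [(0, 2), (0, 5), (7, 2), (7, 5)]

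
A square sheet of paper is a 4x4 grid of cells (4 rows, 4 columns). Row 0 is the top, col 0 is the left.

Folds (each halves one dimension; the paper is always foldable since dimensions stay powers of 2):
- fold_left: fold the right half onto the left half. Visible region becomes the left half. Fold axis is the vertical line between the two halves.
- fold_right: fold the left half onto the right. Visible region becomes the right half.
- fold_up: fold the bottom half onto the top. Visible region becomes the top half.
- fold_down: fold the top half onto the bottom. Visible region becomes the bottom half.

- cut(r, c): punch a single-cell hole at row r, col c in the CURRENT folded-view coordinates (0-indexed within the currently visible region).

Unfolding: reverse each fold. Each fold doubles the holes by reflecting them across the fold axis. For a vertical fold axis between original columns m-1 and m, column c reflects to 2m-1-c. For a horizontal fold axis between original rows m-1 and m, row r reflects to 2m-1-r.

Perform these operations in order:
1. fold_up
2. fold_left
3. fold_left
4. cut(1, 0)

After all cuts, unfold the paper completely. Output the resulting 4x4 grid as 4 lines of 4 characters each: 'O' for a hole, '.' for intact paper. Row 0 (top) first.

Answer: ....
OOOO
OOOO
....

Derivation:
Op 1 fold_up: fold axis h@2; visible region now rows[0,2) x cols[0,4) = 2x4
Op 2 fold_left: fold axis v@2; visible region now rows[0,2) x cols[0,2) = 2x2
Op 3 fold_left: fold axis v@1; visible region now rows[0,2) x cols[0,1) = 2x1
Op 4 cut(1, 0): punch at orig (1,0); cuts so far [(1, 0)]; region rows[0,2) x cols[0,1) = 2x1
Unfold 1 (reflect across v@1): 2 holes -> [(1, 0), (1, 1)]
Unfold 2 (reflect across v@2): 4 holes -> [(1, 0), (1, 1), (1, 2), (1, 3)]
Unfold 3 (reflect across h@2): 8 holes -> [(1, 0), (1, 1), (1, 2), (1, 3), (2, 0), (2, 1), (2, 2), (2, 3)]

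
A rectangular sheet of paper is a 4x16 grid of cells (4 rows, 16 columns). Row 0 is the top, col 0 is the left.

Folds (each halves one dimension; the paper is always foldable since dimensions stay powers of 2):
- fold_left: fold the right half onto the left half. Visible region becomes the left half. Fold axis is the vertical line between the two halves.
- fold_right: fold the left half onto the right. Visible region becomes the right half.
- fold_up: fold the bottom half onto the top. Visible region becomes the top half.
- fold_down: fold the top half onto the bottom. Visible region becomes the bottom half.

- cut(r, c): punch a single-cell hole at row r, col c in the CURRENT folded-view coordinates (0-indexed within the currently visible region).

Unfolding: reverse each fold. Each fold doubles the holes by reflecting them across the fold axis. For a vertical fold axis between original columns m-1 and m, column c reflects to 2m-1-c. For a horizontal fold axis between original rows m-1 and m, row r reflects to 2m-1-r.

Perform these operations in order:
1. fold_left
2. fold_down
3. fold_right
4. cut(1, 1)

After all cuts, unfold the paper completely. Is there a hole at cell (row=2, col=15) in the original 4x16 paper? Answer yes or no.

Answer: no

Derivation:
Op 1 fold_left: fold axis v@8; visible region now rows[0,4) x cols[0,8) = 4x8
Op 2 fold_down: fold axis h@2; visible region now rows[2,4) x cols[0,8) = 2x8
Op 3 fold_right: fold axis v@4; visible region now rows[2,4) x cols[4,8) = 2x4
Op 4 cut(1, 1): punch at orig (3,5); cuts so far [(3, 5)]; region rows[2,4) x cols[4,8) = 2x4
Unfold 1 (reflect across v@4): 2 holes -> [(3, 2), (3, 5)]
Unfold 2 (reflect across h@2): 4 holes -> [(0, 2), (0, 5), (3, 2), (3, 5)]
Unfold 3 (reflect across v@8): 8 holes -> [(0, 2), (0, 5), (0, 10), (0, 13), (3, 2), (3, 5), (3, 10), (3, 13)]
Holes: [(0, 2), (0, 5), (0, 10), (0, 13), (3, 2), (3, 5), (3, 10), (3, 13)]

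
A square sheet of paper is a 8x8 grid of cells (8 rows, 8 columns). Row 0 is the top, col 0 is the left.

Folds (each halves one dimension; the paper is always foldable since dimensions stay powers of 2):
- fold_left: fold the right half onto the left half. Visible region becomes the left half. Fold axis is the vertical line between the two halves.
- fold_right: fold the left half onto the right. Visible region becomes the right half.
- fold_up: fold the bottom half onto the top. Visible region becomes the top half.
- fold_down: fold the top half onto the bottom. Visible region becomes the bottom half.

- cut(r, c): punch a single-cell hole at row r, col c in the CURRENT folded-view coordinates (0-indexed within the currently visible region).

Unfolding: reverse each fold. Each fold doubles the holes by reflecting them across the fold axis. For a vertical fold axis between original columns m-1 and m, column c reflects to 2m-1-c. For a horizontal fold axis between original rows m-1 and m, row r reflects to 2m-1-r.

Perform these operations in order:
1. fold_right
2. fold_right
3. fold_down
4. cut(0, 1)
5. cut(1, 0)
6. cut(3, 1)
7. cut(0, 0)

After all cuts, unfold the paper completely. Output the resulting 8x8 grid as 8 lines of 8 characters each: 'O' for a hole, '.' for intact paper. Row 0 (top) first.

Answer: O..OO..O
........
.OO..OO.
OOOOOOOO
OOOOOOOO
.OO..OO.
........
O..OO..O

Derivation:
Op 1 fold_right: fold axis v@4; visible region now rows[0,8) x cols[4,8) = 8x4
Op 2 fold_right: fold axis v@6; visible region now rows[0,8) x cols[6,8) = 8x2
Op 3 fold_down: fold axis h@4; visible region now rows[4,8) x cols[6,8) = 4x2
Op 4 cut(0, 1): punch at orig (4,7); cuts so far [(4, 7)]; region rows[4,8) x cols[6,8) = 4x2
Op 5 cut(1, 0): punch at orig (5,6); cuts so far [(4, 7), (5, 6)]; region rows[4,8) x cols[6,8) = 4x2
Op 6 cut(3, 1): punch at orig (7,7); cuts so far [(4, 7), (5, 6), (7, 7)]; region rows[4,8) x cols[6,8) = 4x2
Op 7 cut(0, 0): punch at orig (4,6); cuts so far [(4, 6), (4, 7), (5, 6), (7, 7)]; region rows[4,8) x cols[6,8) = 4x2
Unfold 1 (reflect across h@4): 8 holes -> [(0, 7), (2, 6), (3, 6), (3, 7), (4, 6), (4, 7), (5, 6), (7, 7)]
Unfold 2 (reflect across v@6): 16 holes -> [(0, 4), (0, 7), (2, 5), (2, 6), (3, 4), (3, 5), (3, 6), (3, 7), (4, 4), (4, 5), (4, 6), (4, 7), (5, 5), (5, 6), (7, 4), (7, 7)]
Unfold 3 (reflect across v@4): 32 holes -> [(0, 0), (0, 3), (0, 4), (0, 7), (2, 1), (2, 2), (2, 5), (2, 6), (3, 0), (3, 1), (3, 2), (3, 3), (3, 4), (3, 5), (3, 6), (3, 7), (4, 0), (4, 1), (4, 2), (4, 3), (4, 4), (4, 5), (4, 6), (4, 7), (5, 1), (5, 2), (5, 5), (5, 6), (7, 0), (7, 3), (7, 4), (7, 7)]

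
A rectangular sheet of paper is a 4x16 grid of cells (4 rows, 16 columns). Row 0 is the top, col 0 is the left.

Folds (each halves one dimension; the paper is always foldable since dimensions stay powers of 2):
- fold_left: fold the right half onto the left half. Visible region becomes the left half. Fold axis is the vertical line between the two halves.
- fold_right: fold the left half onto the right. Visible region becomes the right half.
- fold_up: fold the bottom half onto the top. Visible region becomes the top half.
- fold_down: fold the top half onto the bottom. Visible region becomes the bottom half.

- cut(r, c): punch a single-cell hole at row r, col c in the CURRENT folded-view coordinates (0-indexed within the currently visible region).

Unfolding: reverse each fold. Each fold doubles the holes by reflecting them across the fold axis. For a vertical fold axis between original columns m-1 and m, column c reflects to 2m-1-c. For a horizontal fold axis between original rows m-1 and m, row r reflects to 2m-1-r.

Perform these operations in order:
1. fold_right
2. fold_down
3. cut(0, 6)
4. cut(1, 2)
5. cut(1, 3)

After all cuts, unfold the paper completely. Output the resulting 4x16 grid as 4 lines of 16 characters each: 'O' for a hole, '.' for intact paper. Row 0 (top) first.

Op 1 fold_right: fold axis v@8; visible region now rows[0,4) x cols[8,16) = 4x8
Op 2 fold_down: fold axis h@2; visible region now rows[2,4) x cols[8,16) = 2x8
Op 3 cut(0, 6): punch at orig (2,14); cuts so far [(2, 14)]; region rows[2,4) x cols[8,16) = 2x8
Op 4 cut(1, 2): punch at orig (3,10); cuts so far [(2, 14), (3, 10)]; region rows[2,4) x cols[8,16) = 2x8
Op 5 cut(1, 3): punch at orig (3,11); cuts so far [(2, 14), (3, 10), (3, 11)]; region rows[2,4) x cols[8,16) = 2x8
Unfold 1 (reflect across h@2): 6 holes -> [(0, 10), (0, 11), (1, 14), (2, 14), (3, 10), (3, 11)]
Unfold 2 (reflect across v@8): 12 holes -> [(0, 4), (0, 5), (0, 10), (0, 11), (1, 1), (1, 14), (2, 1), (2, 14), (3, 4), (3, 5), (3, 10), (3, 11)]

Answer: ....OO....OO....
.O............O.
.O............O.
....OO....OO....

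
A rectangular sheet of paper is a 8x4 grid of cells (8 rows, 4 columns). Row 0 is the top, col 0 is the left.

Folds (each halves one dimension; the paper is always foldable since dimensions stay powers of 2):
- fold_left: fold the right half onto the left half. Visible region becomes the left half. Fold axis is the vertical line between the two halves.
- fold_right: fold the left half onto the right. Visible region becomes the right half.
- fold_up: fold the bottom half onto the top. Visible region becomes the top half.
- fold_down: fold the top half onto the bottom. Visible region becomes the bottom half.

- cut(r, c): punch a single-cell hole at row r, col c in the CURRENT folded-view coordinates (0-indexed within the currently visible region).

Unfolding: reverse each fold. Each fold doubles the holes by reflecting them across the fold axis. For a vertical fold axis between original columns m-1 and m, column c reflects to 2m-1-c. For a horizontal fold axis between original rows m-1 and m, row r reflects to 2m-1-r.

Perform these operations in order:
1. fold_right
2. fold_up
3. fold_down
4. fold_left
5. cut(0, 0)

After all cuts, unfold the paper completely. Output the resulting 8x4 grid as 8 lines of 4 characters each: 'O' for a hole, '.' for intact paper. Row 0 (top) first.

Op 1 fold_right: fold axis v@2; visible region now rows[0,8) x cols[2,4) = 8x2
Op 2 fold_up: fold axis h@4; visible region now rows[0,4) x cols[2,4) = 4x2
Op 3 fold_down: fold axis h@2; visible region now rows[2,4) x cols[2,4) = 2x2
Op 4 fold_left: fold axis v@3; visible region now rows[2,4) x cols[2,3) = 2x1
Op 5 cut(0, 0): punch at orig (2,2); cuts so far [(2, 2)]; region rows[2,4) x cols[2,3) = 2x1
Unfold 1 (reflect across v@3): 2 holes -> [(2, 2), (2, 3)]
Unfold 2 (reflect across h@2): 4 holes -> [(1, 2), (1, 3), (2, 2), (2, 3)]
Unfold 3 (reflect across h@4): 8 holes -> [(1, 2), (1, 3), (2, 2), (2, 3), (5, 2), (5, 3), (6, 2), (6, 3)]
Unfold 4 (reflect across v@2): 16 holes -> [(1, 0), (1, 1), (1, 2), (1, 3), (2, 0), (2, 1), (2, 2), (2, 3), (5, 0), (5, 1), (5, 2), (5, 3), (6, 0), (6, 1), (6, 2), (6, 3)]

Answer: ....
OOOO
OOOO
....
....
OOOO
OOOO
....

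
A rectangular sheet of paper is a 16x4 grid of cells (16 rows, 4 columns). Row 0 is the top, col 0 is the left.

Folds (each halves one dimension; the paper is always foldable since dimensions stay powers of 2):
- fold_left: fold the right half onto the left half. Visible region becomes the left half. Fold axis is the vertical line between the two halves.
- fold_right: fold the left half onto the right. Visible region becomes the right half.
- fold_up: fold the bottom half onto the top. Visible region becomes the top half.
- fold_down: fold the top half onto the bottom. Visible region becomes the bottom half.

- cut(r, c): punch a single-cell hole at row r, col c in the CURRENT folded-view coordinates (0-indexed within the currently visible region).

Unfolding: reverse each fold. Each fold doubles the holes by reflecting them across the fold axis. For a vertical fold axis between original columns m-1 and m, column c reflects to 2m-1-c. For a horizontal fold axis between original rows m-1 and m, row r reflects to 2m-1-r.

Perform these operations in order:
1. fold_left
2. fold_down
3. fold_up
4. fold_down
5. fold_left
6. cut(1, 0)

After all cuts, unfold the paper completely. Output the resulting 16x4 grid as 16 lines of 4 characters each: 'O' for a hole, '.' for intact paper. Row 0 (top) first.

Answer: OOOO
....
....
OOOO
OOOO
....
....
OOOO
OOOO
....
....
OOOO
OOOO
....
....
OOOO

Derivation:
Op 1 fold_left: fold axis v@2; visible region now rows[0,16) x cols[0,2) = 16x2
Op 2 fold_down: fold axis h@8; visible region now rows[8,16) x cols[0,2) = 8x2
Op 3 fold_up: fold axis h@12; visible region now rows[8,12) x cols[0,2) = 4x2
Op 4 fold_down: fold axis h@10; visible region now rows[10,12) x cols[0,2) = 2x2
Op 5 fold_left: fold axis v@1; visible region now rows[10,12) x cols[0,1) = 2x1
Op 6 cut(1, 0): punch at orig (11,0); cuts so far [(11, 0)]; region rows[10,12) x cols[0,1) = 2x1
Unfold 1 (reflect across v@1): 2 holes -> [(11, 0), (11, 1)]
Unfold 2 (reflect across h@10): 4 holes -> [(8, 0), (8, 1), (11, 0), (11, 1)]
Unfold 3 (reflect across h@12): 8 holes -> [(8, 0), (8, 1), (11, 0), (11, 1), (12, 0), (12, 1), (15, 0), (15, 1)]
Unfold 4 (reflect across h@8): 16 holes -> [(0, 0), (0, 1), (3, 0), (3, 1), (4, 0), (4, 1), (7, 0), (7, 1), (8, 0), (8, 1), (11, 0), (11, 1), (12, 0), (12, 1), (15, 0), (15, 1)]
Unfold 5 (reflect across v@2): 32 holes -> [(0, 0), (0, 1), (0, 2), (0, 3), (3, 0), (3, 1), (3, 2), (3, 3), (4, 0), (4, 1), (4, 2), (4, 3), (7, 0), (7, 1), (7, 2), (7, 3), (8, 0), (8, 1), (8, 2), (8, 3), (11, 0), (11, 1), (11, 2), (11, 3), (12, 0), (12, 1), (12, 2), (12, 3), (15, 0), (15, 1), (15, 2), (15, 3)]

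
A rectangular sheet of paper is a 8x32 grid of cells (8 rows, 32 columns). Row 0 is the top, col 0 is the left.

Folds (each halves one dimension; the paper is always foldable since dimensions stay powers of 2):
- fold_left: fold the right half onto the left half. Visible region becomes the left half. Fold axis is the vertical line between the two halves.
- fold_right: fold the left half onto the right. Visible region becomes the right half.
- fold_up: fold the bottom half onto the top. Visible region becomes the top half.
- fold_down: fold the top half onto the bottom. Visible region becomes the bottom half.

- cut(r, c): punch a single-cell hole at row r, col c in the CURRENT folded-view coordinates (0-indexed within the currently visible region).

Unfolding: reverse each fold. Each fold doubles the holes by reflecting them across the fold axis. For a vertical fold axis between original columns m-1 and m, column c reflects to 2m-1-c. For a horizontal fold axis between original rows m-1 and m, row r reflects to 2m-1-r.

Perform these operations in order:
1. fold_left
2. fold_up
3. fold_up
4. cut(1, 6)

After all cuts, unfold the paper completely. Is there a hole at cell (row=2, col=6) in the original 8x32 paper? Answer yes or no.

Op 1 fold_left: fold axis v@16; visible region now rows[0,8) x cols[0,16) = 8x16
Op 2 fold_up: fold axis h@4; visible region now rows[0,4) x cols[0,16) = 4x16
Op 3 fold_up: fold axis h@2; visible region now rows[0,2) x cols[0,16) = 2x16
Op 4 cut(1, 6): punch at orig (1,6); cuts so far [(1, 6)]; region rows[0,2) x cols[0,16) = 2x16
Unfold 1 (reflect across h@2): 2 holes -> [(1, 6), (2, 6)]
Unfold 2 (reflect across h@4): 4 holes -> [(1, 6), (2, 6), (5, 6), (6, 6)]
Unfold 3 (reflect across v@16): 8 holes -> [(1, 6), (1, 25), (2, 6), (2, 25), (5, 6), (5, 25), (6, 6), (6, 25)]
Holes: [(1, 6), (1, 25), (2, 6), (2, 25), (5, 6), (5, 25), (6, 6), (6, 25)]

Answer: yes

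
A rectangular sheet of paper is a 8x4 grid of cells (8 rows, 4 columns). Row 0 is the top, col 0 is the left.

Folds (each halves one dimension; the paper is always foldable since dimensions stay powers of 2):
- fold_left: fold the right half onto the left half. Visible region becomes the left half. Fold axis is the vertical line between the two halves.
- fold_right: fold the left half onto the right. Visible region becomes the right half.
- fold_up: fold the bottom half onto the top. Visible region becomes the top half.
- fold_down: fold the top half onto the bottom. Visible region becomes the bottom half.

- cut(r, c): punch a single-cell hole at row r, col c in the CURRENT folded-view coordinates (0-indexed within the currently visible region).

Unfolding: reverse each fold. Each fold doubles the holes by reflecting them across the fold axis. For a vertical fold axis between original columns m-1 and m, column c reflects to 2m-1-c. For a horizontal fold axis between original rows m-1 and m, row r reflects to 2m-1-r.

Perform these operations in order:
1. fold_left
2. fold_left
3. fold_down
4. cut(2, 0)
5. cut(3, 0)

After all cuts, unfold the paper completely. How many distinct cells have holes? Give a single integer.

Op 1 fold_left: fold axis v@2; visible region now rows[0,8) x cols[0,2) = 8x2
Op 2 fold_left: fold axis v@1; visible region now rows[0,8) x cols[0,1) = 8x1
Op 3 fold_down: fold axis h@4; visible region now rows[4,8) x cols[0,1) = 4x1
Op 4 cut(2, 0): punch at orig (6,0); cuts so far [(6, 0)]; region rows[4,8) x cols[0,1) = 4x1
Op 5 cut(3, 0): punch at orig (7,0); cuts so far [(6, 0), (7, 0)]; region rows[4,8) x cols[0,1) = 4x1
Unfold 1 (reflect across h@4): 4 holes -> [(0, 0), (1, 0), (6, 0), (7, 0)]
Unfold 2 (reflect across v@1): 8 holes -> [(0, 0), (0, 1), (1, 0), (1, 1), (6, 0), (6, 1), (7, 0), (7, 1)]
Unfold 3 (reflect across v@2): 16 holes -> [(0, 0), (0, 1), (0, 2), (0, 3), (1, 0), (1, 1), (1, 2), (1, 3), (6, 0), (6, 1), (6, 2), (6, 3), (7, 0), (7, 1), (7, 2), (7, 3)]

Answer: 16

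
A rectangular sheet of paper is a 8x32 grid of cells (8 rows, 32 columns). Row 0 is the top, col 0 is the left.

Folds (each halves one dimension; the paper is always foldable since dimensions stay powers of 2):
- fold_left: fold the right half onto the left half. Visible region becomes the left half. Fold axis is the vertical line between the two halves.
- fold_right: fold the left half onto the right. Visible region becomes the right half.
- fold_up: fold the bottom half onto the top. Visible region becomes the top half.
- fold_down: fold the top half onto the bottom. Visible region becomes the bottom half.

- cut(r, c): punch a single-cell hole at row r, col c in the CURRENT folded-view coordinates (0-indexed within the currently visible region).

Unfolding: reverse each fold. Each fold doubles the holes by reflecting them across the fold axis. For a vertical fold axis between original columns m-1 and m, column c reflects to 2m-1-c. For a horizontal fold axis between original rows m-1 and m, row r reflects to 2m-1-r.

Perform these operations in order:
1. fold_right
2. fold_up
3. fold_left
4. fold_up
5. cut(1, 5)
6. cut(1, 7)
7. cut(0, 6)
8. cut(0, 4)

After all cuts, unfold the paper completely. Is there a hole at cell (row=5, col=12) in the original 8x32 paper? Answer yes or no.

Op 1 fold_right: fold axis v@16; visible region now rows[0,8) x cols[16,32) = 8x16
Op 2 fold_up: fold axis h@4; visible region now rows[0,4) x cols[16,32) = 4x16
Op 3 fold_left: fold axis v@24; visible region now rows[0,4) x cols[16,24) = 4x8
Op 4 fold_up: fold axis h@2; visible region now rows[0,2) x cols[16,24) = 2x8
Op 5 cut(1, 5): punch at orig (1,21); cuts so far [(1, 21)]; region rows[0,2) x cols[16,24) = 2x8
Op 6 cut(1, 7): punch at orig (1,23); cuts so far [(1, 21), (1, 23)]; region rows[0,2) x cols[16,24) = 2x8
Op 7 cut(0, 6): punch at orig (0,22); cuts so far [(0, 22), (1, 21), (1, 23)]; region rows[0,2) x cols[16,24) = 2x8
Op 8 cut(0, 4): punch at orig (0,20); cuts so far [(0, 20), (0, 22), (1, 21), (1, 23)]; region rows[0,2) x cols[16,24) = 2x8
Unfold 1 (reflect across h@2): 8 holes -> [(0, 20), (0, 22), (1, 21), (1, 23), (2, 21), (2, 23), (3, 20), (3, 22)]
Unfold 2 (reflect across v@24): 16 holes -> [(0, 20), (0, 22), (0, 25), (0, 27), (1, 21), (1, 23), (1, 24), (1, 26), (2, 21), (2, 23), (2, 24), (2, 26), (3, 20), (3, 22), (3, 25), (3, 27)]
Unfold 3 (reflect across h@4): 32 holes -> [(0, 20), (0, 22), (0, 25), (0, 27), (1, 21), (1, 23), (1, 24), (1, 26), (2, 21), (2, 23), (2, 24), (2, 26), (3, 20), (3, 22), (3, 25), (3, 27), (4, 20), (4, 22), (4, 25), (4, 27), (5, 21), (5, 23), (5, 24), (5, 26), (6, 21), (6, 23), (6, 24), (6, 26), (7, 20), (7, 22), (7, 25), (7, 27)]
Unfold 4 (reflect across v@16): 64 holes -> [(0, 4), (0, 6), (0, 9), (0, 11), (0, 20), (0, 22), (0, 25), (0, 27), (1, 5), (1, 7), (1, 8), (1, 10), (1, 21), (1, 23), (1, 24), (1, 26), (2, 5), (2, 7), (2, 8), (2, 10), (2, 21), (2, 23), (2, 24), (2, 26), (3, 4), (3, 6), (3, 9), (3, 11), (3, 20), (3, 22), (3, 25), (3, 27), (4, 4), (4, 6), (4, 9), (4, 11), (4, 20), (4, 22), (4, 25), (4, 27), (5, 5), (5, 7), (5, 8), (5, 10), (5, 21), (5, 23), (5, 24), (5, 26), (6, 5), (6, 7), (6, 8), (6, 10), (6, 21), (6, 23), (6, 24), (6, 26), (7, 4), (7, 6), (7, 9), (7, 11), (7, 20), (7, 22), (7, 25), (7, 27)]
Holes: [(0, 4), (0, 6), (0, 9), (0, 11), (0, 20), (0, 22), (0, 25), (0, 27), (1, 5), (1, 7), (1, 8), (1, 10), (1, 21), (1, 23), (1, 24), (1, 26), (2, 5), (2, 7), (2, 8), (2, 10), (2, 21), (2, 23), (2, 24), (2, 26), (3, 4), (3, 6), (3, 9), (3, 11), (3, 20), (3, 22), (3, 25), (3, 27), (4, 4), (4, 6), (4, 9), (4, 11), (4, 20), (4, 22), (4, 25), (4, 27), (5, 5), (5, 7), (5, 8), (5, 10), (5, 21), (5, 23), (5, 24), (5, 26), (6, 5), (6, 7), (6, 8), (6, 10), (6, 21), (6, 23), (6, 24), (6, 26), (7, 4), (7, 6), (7, 9), (7, 11), (7, 20), (7, 22), (7, 25), (7, 27)]

Answer: no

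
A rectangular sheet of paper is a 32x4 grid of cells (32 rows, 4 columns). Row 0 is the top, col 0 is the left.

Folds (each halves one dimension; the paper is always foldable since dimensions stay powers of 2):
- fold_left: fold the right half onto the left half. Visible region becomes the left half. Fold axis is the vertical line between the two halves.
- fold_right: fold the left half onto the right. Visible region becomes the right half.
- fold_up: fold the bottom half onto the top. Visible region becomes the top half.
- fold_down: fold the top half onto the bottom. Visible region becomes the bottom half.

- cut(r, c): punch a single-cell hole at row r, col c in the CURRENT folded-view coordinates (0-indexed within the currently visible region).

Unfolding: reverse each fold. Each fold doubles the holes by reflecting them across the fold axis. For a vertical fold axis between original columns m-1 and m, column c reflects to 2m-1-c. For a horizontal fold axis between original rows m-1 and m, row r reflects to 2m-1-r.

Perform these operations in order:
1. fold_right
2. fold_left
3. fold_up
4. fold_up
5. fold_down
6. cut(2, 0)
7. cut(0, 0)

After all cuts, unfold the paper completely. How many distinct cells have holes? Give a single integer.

Answer: 64

Derivation:
Op 1 fold_right: fold axis v@2; visible region now rows[0,32) x cols[2,4) = 32x2
Op 2 fold_left: fold axis v@3; visible region now rows[0,32) x cols[2,3) = 32x1
Op 3 fold_up: fold axis h@16; visible region now rows[0,16) x cols[2,3) = 16x1
Op 4 fold_up: fold axis h@8; visible region now rows[0,8) x cols[2,3) = 8x1
Op 5 fold_down: fold axis h@4; visible region now rows[4,8) x cols[2,3) = 4x1
Op 6 cut(2, 0): punch at orig (6,2); cuts so far [(6, 2)]; region rows[4,8) x cols[2,3) = 4x1
Op 7 cut(0, 0): punch at orig (4,2); cuts so far [(4, 2), (6, 2)]; region rows[4,8) x cols[2,3) = 4x1
Unfold 1 (reflect across h@4): 4 holes -> [(1, 2), (3, 2), (4, 2), (6, 2)]
Unfold 2 (reflect across h@8): 8 holes -> [(1, 2), (3, 2), (4, 2), (6, 2), (9, 2), (11, 2), (12, 2), (14, 2)]
Unfold 3 (reflect across h@16): 16 holes -> [(1, 2), (3, 2), (4, 2), (6, 2), (9, 2), (11, 2), (12, 2), (14, 2), (17, 2), (19, 2), (20, 2), (22, 2), (25, 2), (27, 2), (28, 2), (30, 2)]
Unfold 4 (reflect across v@3): 32 holes -> [(1, 2), (1, 3), (3, 2), (3, 3), (4, 2), (4, 3), (6, 2), (6, 3), (9, 2), (9, 3), (11, 2), (11, 3), (12, 2), (12, 3), (14, 2), (14, 3), (17, 2), (17, 3), (19, 2), (19, 3), (20, 2), (20, 3), (22, 2), (22, 3), (25, 2), (25, 3), (27, 2), (27, 3), (28, 2), (28, 3), (30, 2), (30, 3)]
Unfold 5 (reflect across v@2): 64 holes -> [(1, 0), (1, 1), (1, 2), (1, 3), (3, 0), (3, 1), (3, 2), (3, 3), (4, 0), (4, 1), (4, 2), (4, 3), (6, 0), (6, 1), (6, 2), (6, 3), (9, 0), (9, 1), (9, 2), (9, 3), (11, 0), (11, 1), (11, 2), (11, 3), (12, 0), (12, 1), (12, 2), (12, 3), (14, 0), (14, 1), (14, 2), (14, 3), (17, 0), (17, 1), (17, 2), (17, 3), (19, 0), (19, 1), (19, 2), (19, 3), (20, 0), (20, 1), (20, 2), (20, 3), (22, 0), (22, 1), (22, 2), (22, 3), (25, 0), (25, 1), (25, 2), (25, 3), (27, 0), (27, 1), (27, 2), (27, 3), (28, 0), (28, 1), (28, 2), (28, 3), (30, 0), (30, 1), (30, 2), (30, 3)]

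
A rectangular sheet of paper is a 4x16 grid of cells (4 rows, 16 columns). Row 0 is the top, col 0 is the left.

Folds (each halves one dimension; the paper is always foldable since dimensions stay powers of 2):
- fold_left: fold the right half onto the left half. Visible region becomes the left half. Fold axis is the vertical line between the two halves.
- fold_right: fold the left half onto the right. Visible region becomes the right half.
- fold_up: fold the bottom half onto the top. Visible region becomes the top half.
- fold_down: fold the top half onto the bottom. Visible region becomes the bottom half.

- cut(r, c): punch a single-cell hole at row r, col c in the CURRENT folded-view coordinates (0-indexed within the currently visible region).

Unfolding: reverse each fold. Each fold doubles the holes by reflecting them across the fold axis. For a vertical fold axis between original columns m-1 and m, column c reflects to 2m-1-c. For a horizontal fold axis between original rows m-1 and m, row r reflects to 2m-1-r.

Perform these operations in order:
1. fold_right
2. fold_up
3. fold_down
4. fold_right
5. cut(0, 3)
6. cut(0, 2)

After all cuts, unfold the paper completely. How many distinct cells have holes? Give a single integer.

Op 1 fold_right: fold axis v@8; visible region now rows[0,4) x cols[8,16) = 4x8
Op 2 fold_up: fold axis h@2; visible region now rows[0,2) x cols[8,16) = 2x8
Op 3 fold_down: fold axis h@1; visible region now rows[1,2) x cols[8,16) = 1x8
Op 4 fold_right: fold axis v@12; visible region now rows[1,2) x cols[12,16) = 1x4
Op 5 cut(0, 3): punch at orig (1,15); cuts so far [(1, 15)]; region rows[1,2) x cols[12,16) = 1x4
Op 6 cut(0, 2): punch at orig (1,14); cuts so far [(1, 14), (1, 15)]; region rows[1,2) x cols[12,16) = 1x4
Unfold 1 (reflect across v@12): 4 holes -> [(1, 8), (1, 9), (1, 14), (1, 15)]
Unfold 2 (reflect across h@1): 8 holes -> [(0, 8), (0, 9), (0, 14), (0, 15), (1, 8), (1, 9), (1, 14), (1, 15)]
Unfold 3 (reflect across h@2): 16 holes -> [(0, 8), (0, 9), (0, 14), (0, 15), (1, 8), (1, 9), (1, 14), (1, 15), (2, 8), (2, 9), (2, 14), (2, 15), (3, 8), (3, 9), (3, 14), (3, 15)]
Unfold 4 (reflect across v@8): 32 holes -> [(0, 0), (0, 1), (0, 6), (0, 7), (0, 8), (0, 9), (0, 14), (0, 15), (1, 0), (1, 1), (1, 6), (1, 7), (1, 8), (1, 9), (1, 14), (1, 15), (2, 0), (2, 1), (2, 6), (2, 7), (2, 8), (2, 9), (2, 14), (2, 15), (3, 0), (3, 1), (3, 6), (3, 7), (3, 8), (3, 9), (3, 14), (3, 15)]

Answer: 32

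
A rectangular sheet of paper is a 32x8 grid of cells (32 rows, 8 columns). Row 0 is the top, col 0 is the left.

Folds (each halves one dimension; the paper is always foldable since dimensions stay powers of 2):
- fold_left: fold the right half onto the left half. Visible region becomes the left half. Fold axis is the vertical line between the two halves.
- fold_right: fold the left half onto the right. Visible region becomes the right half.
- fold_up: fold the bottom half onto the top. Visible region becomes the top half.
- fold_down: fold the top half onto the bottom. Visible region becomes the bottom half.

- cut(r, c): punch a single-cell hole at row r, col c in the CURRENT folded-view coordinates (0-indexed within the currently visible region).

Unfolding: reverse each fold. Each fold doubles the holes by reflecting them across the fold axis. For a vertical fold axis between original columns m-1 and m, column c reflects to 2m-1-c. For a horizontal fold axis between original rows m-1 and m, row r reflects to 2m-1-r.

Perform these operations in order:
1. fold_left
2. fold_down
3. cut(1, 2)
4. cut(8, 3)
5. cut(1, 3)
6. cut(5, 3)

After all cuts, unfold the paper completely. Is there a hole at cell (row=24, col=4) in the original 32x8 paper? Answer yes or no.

Op 1 fold_left: fold axis v@4; visible region now rows[0,32) x cols[0,4) = 32x4
Op 2 fold_down: fold axis h@16; visible region now rows[16,32) x cols[0,4) = 16x4
Op 3 cut(1, 2): punch at orig (17,2); cuts so far [(17, 2)]; region rows[16,32) x cols[0,4) = 16x4
Op 4 cut(8, 3): punch at orig (24,3); cuts so far [(17, 2), (24, 3)]; region rows[16,32) x cols[0,4) = 16x4
Op 5 cut(1, 3): punch at orig (17,3); cuts so far [(17, 2), (17, 3), (24, 3)]; region rows[16,32) x cols[0,4) = 16x4
Op 6 cut(5, 3): punch at orig (21,3); cuts so far [(17, 2), (17, 3), (21, 3), (24, 3)]; region rows[16,32) x cols[0,4) = 16x4
Unfold 1 (reflect across h@16): 8 holes -> [(7, 3), (10, 3), (14, 2), (14, 3), (17, 2), (17, 3), (21, 3), (24, 3)]
Unfold 2 (reflect across v@4): 16 holes -> [(7, 3), (7, 4), (10, 3), (10, 4), (14, 2), (14, 3), (14, 4), (14, 5), (17, 2), (17, 3), (17, 4), (17, 5), (21, 3), (21, 4), (24, 3), (24, 4)]
Holes: [(7, 3), (7, 4), (10, 3), (10, 4), (14, 2), (14, 3), (14, 4), (14, 5), (17, 2), (17, 3), (17, 4), (17, 5), (21, 3), (21, 4), (24, 3), (24, 4)]

Answer: yes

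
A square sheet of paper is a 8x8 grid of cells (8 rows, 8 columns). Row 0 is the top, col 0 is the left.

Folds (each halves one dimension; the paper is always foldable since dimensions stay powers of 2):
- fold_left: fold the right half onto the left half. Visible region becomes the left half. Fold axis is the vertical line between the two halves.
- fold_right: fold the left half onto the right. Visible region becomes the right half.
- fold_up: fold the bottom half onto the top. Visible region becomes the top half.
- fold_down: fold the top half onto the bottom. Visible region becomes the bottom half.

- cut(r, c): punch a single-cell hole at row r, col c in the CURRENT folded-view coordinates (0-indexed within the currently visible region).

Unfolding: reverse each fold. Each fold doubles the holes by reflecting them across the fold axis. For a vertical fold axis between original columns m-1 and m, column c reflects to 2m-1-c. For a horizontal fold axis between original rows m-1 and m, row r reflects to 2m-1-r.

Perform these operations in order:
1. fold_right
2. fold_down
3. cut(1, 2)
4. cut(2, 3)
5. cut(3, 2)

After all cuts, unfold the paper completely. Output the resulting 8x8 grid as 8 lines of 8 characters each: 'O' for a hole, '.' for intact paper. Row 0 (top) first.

Answer: .O....O.
O......O
.O....O.
........
........
.O....O.
O......O
.O....O.

Derivation:
Op 1 fold_right: fold axis v@4; visible region now rows[0,8) x cols[4,8) = 8x4
Op 2 fold_down: fold axis h@4; visible region now rows[4,8) x cols[4,8) = 4x4
Op 3 cut(1, 2): punch at orig (5,6); cuts so far [(5, 6)]; region rows[4,8) x cols[4,8) = 4x4
Op 4 cut(2, 3): punch at orig (6,7); cuts so far [(5, 6), (6, 7)]; region rows[4,8) x cols[4,8) = 4x4
Op 5 cut(3, 2): punch at orig (7,6); cuts so far [(5, 6), (6, 7), (7, 6)]; region rows[4,8) x cols[4,8) = 4x4
Unfold 1 (reflect across h@4): 6 holes -> [(0, 6), (1, 7), (2, 6), (5, 6), (6, 7), (7, 6)]
Unfold 2 (reflect across v@4): 12 holes -> [(0, 1), (0, 6), (1, 0), (1, 7), (2, 1), (2, 6), (5, 1), (5, 6), (6, 0), (6, 7), (7, 1), (7, 6)]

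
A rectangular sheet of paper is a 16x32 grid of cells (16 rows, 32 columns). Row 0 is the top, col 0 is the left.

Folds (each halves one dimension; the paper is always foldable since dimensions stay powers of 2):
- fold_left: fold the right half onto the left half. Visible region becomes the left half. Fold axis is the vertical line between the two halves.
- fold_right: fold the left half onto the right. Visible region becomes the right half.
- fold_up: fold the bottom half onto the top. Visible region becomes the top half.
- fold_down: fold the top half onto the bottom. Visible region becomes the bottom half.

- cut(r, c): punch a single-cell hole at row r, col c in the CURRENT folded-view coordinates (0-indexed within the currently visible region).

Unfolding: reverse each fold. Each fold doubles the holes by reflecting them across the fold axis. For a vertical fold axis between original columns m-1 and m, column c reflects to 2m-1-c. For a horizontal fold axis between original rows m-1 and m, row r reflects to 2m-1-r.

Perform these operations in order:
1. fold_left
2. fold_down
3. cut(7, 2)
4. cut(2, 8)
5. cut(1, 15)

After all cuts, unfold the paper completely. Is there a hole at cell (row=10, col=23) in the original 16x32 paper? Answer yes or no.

Answer: yes

Derivation:
Op 1 fold_left: fold axis v@16; visible region now rows[0,16) x cols[0,16) = 16x16
Op 2 fold_down: fold axis h@8; visible region now rows[8,16) x cols[0,16) = 8x16
Op 3 cut(7, 2): punch at orig (15,2); cuts so far [(15, 2)]; region rows[8,16) x cols[0,16) = 8x16
Op 4 cut(2, 8): punch at orig (10,8); cuts so far [(10, 8), (15, 2)]; region rows[8,16) x cols[0,16) = 8x16
Op 5 cut(1, 15): punch at orig (9,15); cuts so far [(9, 15), (10, 8), (15, 2)]; region rows[8,16) x cols[0,16) = 8x16
Unfold 1 (reflect across h@8): 6 holes -> [(0, 2), (5, 8), (6, 15), (9, 15), (10, 8), (15, 2)]
Unfold 2 (reflect across v@16): 12 holes -> [(0, 2), (0, 29), (5, 8), (5, 23), (6, 15), (6, 16), (9, 15), (9, 16), (10, 8), (10, 23), (15, 2), (15, 29)]
Holes: [(0, 2), (0, 29), (5, 8), (5, 23), (6, 15), (6, 16), (9, 15), (9, 16), (10, 8), (10, 23), (15, 2), (15, 29)]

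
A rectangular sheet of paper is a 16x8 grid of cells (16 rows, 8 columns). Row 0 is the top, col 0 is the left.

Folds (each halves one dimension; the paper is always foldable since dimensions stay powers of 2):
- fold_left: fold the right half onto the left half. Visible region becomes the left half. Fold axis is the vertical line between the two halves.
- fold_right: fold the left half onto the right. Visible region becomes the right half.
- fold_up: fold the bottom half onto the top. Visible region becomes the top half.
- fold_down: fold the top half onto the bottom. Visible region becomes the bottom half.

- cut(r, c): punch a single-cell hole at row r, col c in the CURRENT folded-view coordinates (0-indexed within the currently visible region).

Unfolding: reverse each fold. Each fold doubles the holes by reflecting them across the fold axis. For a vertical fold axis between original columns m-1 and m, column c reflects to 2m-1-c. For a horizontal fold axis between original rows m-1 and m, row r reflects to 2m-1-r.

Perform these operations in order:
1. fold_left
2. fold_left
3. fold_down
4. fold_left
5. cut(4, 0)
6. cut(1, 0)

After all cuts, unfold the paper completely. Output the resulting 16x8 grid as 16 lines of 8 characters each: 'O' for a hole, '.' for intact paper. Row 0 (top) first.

Op 1 fold_left: fold axis v@4; visible region now rows[0,16) x cols[0,4) = 16x4
Op 2 fold_left: fold axis v@2; visible region now rows[0,16) x cols[0,2) = 16x2
Op 3 fold_down: fold axis h@8; visible region now rows[8,16) x cols[0,2) = 8x2
Op 4 fold_left: fold axis v@1; visible region now rows[8,16) x cols[0,1) = 8x1
Op 5 cut(4, 0): punch at orig (12,0); cuts so far [(12, 0)]; region rows[8,16) x cols[0,1) = 8x1
Op 6 cut(1, 0): punch at orig (9,0); cuts so far [(9, 0), (12, 0)]; region rows[8,16) x cols[0,1) = 8x1
Unfold 1 (reflect across v@1): 4 holes -> [(9, 0), (9, 1), (12, 0), (12, 1)]
Unfold 2 (reflect across h@8): 8 holes -> [(3, 0), (3, 1), (6, 0), (6, 1), (9, 0), (9, 1), (12, 0), (12, 1)]
Unfold 3 (reflect across v@2): 16 holes -> [(3, 0), (3, 1), (3, 2), (3, 3), (6, 0), (6, 1), (6, 2), (6, 3), (9, 0), (9, 1), (9, 2), (9, 3), (12, 0), (12, 1), (12, 2), (12, 3)]
Unfold 4 (reflect across v@4): 32 holes -> [(3, 0), (3, 1), (3, 2), (3, 3), (3, 4), (3, 5), (3, 6), (3, 7), (6, 0), (6, 1), (6, 2), (6, 3), (6, 4), (6, 5), (6, 6), (6, 7), (9, 0), (9, 1), (9, 2), (9, 3), (9, 4), (9, 5), (9, 6), (9, 7), (12, 0), (12, 1), (12, 2), (12, 3), (12, 4), (12, 5), (12, 6), (12, 7)]

Answer: ........
........
........
OOOOOOOO
........
........
OOOOOOOO
........
........
OOOOOOOO
........
........
OOOOOOOO
........
........
........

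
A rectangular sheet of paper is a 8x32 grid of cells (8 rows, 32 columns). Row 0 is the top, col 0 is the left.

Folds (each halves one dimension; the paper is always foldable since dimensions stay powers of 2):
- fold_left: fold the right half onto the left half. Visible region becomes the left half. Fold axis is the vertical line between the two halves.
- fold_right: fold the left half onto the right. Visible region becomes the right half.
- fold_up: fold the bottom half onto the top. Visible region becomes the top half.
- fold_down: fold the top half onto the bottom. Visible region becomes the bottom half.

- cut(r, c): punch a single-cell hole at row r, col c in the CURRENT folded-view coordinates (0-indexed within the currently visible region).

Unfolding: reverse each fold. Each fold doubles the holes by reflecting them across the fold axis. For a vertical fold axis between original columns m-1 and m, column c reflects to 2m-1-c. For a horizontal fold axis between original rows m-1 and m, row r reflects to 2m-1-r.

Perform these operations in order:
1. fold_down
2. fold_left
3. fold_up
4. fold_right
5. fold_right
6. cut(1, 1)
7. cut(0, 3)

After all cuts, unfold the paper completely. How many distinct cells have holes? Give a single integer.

Answer: 64

Derivation:
Op 1 fold_down: fold axis h@4; visible region now rows[4,8) x cols[0,32) = 4x32
Op 2 fold_left: fold axis v@16; visible region now rows[4,8) x cols[0,16) = 4x16
Op 3 fold_up: fold axis h@6; visible region now rows[4,6) x cols[0,16) = 2x16
Op 4 fold_right: fold axis v@8; visible region now rows[4,6) x cols[8,16) = 2x8
Op 5 fold_right: fold axis v@12; visible region now rows[4,6) x cols[12,16) = 2x4
Op 6 cut(1, 1): punch at orig (5,13); cuts so far [(5, 13)]; region rows[4,6) x cols[12,16) = 2x4
Op 7 cut(0, 3): punch at orig (4,15); cuts so far [(4, 15), (5, 13)]; region rows[4,6) x cols[12,16) = 2x4
Unfold 1 (reflect across v@12): 4 holes -> [(4, 8), (4, 15), (5, 10), (5, 13)]
Unfold 2 (reflect across v@8): 8 holes -> [(4, 0), (4, 7), (4, 8), (4, 15), (5, 2), (5, 5), (5, 10), (5, 13)]
Unfold 3 (reflect across h@6): 16 holes -> [(4, 0), (4, 7), (4, 8), (4, 15), (5, 2), (5, 5), (5, 10), (5, 13), (6, 2), (6, 5), (6, 10), (6, 13), (7, 0), (7, 7), (7, 8), (7, 15)]
Unfold 4 (reflect across v@16): 32 holes -> [(4, 0), (4, 7), (4, 8), (4, 15), (4, 16), (4, 23), (4, 24), (4, 31), (5, 2), (5, 5), (5, 10), (5, 13), (5, 18), (5, 21), (5, 26), (5, 29), (6, 2), (6, 5), (6, 10), (6, 13), (6, 18), (6, 21), (6, 26), (6, 29), (7, 0), (7, 7), (7, 8), (7, 15), (7, 16), (7, 23), (7, 24), (7, 31)]
Unfold 5 (reflect across h@4): 64 holes -> [(0, 0), (0, 7), (0, 8), (0, 15), (0, 16), (0, 23), (0, 24), (0, 31), (1, 2), (1, 5), (1, 10), (1, 13), (1, 18), (1, 21), (1, 26), (1, 29), (2, 2), (2, 5), (2, 10), (2, 13), (2, 18), (2, 21), (2, 26), (2, 29), (3, 0), (3, 7), (3, 8), (3, 15), (3, 16), (3, 23), (3, 24), (3, 31), (4, 0), (4, 7), (4, 8), (4, 15), (4, 16), (4, 23), (4, 24), (4, 31), (5, 2), (5, 5), (5, 10), (5, 13), (5, 18), (5, 21), (5, 26), (5, 29), (6, 2), (6, 5), (6, 10), (6, 13), (6, 18), (6, 21), (6, 26), (6, 29), (7, 0), (7, 7), (7, 8), (7, 15), (7, 16), (7, 23), (7, 24), (7, 31)]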